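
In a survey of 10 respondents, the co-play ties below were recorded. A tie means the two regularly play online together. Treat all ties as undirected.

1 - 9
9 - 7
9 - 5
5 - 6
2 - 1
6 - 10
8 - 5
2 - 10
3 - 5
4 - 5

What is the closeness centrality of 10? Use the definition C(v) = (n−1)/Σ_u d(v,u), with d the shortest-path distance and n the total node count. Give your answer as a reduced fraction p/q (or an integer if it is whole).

9/22

Distances from 10: 1:2, 2:1, 3:3, 4:3, 5:2, 6:1, 7:4, 8:3, 9:3. Sum = 22.
n = 10, so closeness = 9/22.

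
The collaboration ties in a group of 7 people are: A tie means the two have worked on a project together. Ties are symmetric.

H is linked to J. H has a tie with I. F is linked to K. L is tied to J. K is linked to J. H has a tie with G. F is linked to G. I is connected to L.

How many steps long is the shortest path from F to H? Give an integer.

One shortest route is F – G – H, which uses 2 edges, and F and H are not directly tied, so nothing shorter exists. So d(F,H) = 2.

2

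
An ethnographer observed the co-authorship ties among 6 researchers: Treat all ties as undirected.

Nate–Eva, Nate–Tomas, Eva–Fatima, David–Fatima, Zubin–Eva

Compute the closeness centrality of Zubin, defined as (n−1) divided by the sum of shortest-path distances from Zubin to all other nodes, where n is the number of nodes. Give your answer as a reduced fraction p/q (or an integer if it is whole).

5/11

Distances from Zubin: David:3, Eva:1, Fatima:2, Nate:2, Tomas:3. Sum = 11.
n = 6, so closeness = 5/11.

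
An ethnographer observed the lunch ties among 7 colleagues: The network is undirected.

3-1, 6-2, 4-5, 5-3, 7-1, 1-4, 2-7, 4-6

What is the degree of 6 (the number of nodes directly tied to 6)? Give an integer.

2

6 is directly tied to 2 and 4. That is 2 neighbors, so the degree of 6 is 2.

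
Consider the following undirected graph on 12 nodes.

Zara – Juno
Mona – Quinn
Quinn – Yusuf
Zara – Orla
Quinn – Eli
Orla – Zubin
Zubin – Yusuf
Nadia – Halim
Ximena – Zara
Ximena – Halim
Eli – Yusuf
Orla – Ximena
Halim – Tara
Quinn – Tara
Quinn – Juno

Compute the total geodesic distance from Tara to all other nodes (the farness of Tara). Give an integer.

Distances from Tara: Eli:2, Halim:1, Juno:2, Mona:2, Nadia:2, Orla:3, Quinn:1, Ximena:2, Yusuf:2, Zara:3, Zubin:3.
Sum = 2 + 1 + 2 + 2 + 2 + 3 + 1 + 2 + 2 + 3 + 3 = 23.

23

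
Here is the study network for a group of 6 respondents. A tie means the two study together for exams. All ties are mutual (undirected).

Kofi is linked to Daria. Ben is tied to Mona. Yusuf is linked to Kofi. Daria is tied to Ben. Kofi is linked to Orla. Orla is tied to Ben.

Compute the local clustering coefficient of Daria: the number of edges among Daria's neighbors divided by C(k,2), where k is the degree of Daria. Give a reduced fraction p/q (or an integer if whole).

0

Daria's neighbors: Ben and Kofi (k = 2).
Possible neighbor pairs: C(2,2) = 1. Edges among them: none → e = 0.
Clustering(Daria) = 0/1.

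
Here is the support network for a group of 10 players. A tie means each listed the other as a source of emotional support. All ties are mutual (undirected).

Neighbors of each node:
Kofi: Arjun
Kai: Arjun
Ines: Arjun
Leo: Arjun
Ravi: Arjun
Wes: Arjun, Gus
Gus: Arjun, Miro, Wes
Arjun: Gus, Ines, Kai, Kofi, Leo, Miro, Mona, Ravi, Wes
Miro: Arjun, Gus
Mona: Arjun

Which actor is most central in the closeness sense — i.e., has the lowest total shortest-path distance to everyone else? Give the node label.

Farness (sum of distances to all others) for each node — Arjun:9, Gus:15, Ines:17, Kai:17, Kofi:17, Leo:17, Miro:16, Mona:17, Ravi:17, Wes:16.
The smallest farness is 9, for Arjun, so Arjun has the highest closeness.

Arjun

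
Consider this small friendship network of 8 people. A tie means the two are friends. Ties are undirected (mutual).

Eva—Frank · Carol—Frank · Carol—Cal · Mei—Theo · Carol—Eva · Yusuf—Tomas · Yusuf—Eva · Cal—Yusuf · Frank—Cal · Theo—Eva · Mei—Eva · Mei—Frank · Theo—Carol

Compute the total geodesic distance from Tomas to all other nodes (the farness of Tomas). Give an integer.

Distances from Tomas: Cal:2, Carol:3, Eva:2, Frank:3, Mei:3, Theo:3, Yusuf:1.
Sum = 2 + 3 + 2 + 3 + 3 + 3 + 1 = 17.

17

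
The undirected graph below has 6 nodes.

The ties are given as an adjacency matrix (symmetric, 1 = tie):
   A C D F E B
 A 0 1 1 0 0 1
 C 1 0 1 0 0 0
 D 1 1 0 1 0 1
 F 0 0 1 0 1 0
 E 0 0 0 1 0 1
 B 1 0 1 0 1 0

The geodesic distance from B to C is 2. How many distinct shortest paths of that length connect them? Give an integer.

2

The shortest distance is 2. The length-2 paths are: B–A–C; B–D–C.
That gives 2 distinct shortest paths.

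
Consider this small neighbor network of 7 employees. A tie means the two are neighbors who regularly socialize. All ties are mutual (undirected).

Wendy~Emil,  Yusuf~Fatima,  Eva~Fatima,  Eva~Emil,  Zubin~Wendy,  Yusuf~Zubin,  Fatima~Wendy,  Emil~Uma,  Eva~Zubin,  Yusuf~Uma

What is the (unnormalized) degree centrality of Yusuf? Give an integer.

3

Yusuf is directly tied to Fatima, Uma, and Zubin. That is 3 neighbors, so the degree of Yusuf is 3.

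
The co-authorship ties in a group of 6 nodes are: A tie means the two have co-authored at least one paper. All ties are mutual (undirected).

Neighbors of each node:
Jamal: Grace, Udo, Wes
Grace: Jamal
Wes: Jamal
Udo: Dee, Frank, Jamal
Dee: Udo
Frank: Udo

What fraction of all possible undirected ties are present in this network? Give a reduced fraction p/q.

1/3

There are 5 edges and 6 nodes, so the maximum possible is C(6,2) = 15.
Density = 5/15 = 1/3.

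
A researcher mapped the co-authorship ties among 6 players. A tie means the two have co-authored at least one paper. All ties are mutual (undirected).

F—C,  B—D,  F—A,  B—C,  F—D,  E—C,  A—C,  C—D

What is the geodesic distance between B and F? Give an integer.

2

One shortest route is B – C – F, which uses 2 edges, and B and F are not directly tied, so nothing shorter exists. So d(B,F) = 2.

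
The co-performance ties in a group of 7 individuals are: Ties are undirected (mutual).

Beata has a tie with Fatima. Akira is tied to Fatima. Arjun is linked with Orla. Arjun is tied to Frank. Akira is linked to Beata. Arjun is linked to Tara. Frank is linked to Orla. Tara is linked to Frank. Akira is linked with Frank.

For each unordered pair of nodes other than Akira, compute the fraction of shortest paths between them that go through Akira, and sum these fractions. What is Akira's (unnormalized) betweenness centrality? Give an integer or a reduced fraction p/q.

8

Pairs whose geodesics pass through Akira — Tara–Fatima: 1; Tara–Beata: 1; Frank–Fatima: 1; Frank–Beata: 1; Arjun–Fatima: 1; Arjun–Beata: 1; Orla–Fatima: 1; Orla–Beata: 1.
All other pairs contribute 0.
Summing the contributions gives betweenness(Akira) = 8.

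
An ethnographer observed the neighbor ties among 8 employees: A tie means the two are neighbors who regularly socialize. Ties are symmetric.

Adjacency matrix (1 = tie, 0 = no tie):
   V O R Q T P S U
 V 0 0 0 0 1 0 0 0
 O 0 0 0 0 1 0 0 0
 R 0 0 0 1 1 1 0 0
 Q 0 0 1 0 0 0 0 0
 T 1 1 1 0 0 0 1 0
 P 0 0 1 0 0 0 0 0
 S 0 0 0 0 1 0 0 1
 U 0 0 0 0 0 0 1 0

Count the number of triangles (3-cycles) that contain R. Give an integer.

R's neighbors are P, Q, and T, but none of them are tied to each other, so no triangle contains R.

0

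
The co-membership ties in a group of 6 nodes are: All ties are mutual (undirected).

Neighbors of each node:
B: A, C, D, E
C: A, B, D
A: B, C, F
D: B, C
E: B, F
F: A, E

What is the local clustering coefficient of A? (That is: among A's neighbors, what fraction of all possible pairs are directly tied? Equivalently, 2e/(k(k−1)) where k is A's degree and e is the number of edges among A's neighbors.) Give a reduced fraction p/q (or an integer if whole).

A's neighbors: B, C, and F (k = 3).
Possible neighbor pairs: C(3,2) = 3. Edges among them: B–C → e = 1.
Clustering(A) = 1/3.

1/3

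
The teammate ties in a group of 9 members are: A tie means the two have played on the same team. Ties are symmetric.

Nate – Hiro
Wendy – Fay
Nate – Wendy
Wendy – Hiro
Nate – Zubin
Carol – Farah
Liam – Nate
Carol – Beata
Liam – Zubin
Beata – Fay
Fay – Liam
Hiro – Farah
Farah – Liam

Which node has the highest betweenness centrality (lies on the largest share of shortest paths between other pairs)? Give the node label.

Liam

Unnormalized betweenness of each node: Beata:3/2, Carol:3/2, Farah:11/2, Fay:11/2, Hiro:5/2, Liam:7, Nate:3, Wendy:5/2, Zubin:0.
Liam has the largest value, 7, making it the main broker — the node through which the most shortest paths run.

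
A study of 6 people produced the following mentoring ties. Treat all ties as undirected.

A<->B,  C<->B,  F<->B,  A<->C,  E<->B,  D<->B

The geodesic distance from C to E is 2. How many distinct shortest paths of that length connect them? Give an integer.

The shortest distance is 2, and the only length-2 path is C–B–E. So there is exactly 1 shortest path.

1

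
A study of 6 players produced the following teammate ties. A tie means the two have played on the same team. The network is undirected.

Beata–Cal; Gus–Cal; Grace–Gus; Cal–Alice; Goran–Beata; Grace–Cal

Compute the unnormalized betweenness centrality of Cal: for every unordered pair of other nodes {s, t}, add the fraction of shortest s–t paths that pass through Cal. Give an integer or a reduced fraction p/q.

8

Pairs whose geodesics pass through Cal — Alice–Gus: 1; Alice–Grace: 1; Alice–Beata: 1; Alice–Goran: 1; Gus–Beata: 1; Gus–Goran: 1; Grace–Beata: 1; Grace–Goran: 1.
All other pairs contribute 0.
Summing the contributions gives betweenness(Cal) = 8.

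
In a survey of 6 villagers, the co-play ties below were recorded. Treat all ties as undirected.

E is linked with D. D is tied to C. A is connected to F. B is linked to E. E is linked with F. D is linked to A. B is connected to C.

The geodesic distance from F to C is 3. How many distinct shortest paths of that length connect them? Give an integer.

3

The shortest distance is 3. The length-3 paths are: F–E–B–C; F–A–D–C; F–E–D–C.
That gives 3 distinct shortest paths.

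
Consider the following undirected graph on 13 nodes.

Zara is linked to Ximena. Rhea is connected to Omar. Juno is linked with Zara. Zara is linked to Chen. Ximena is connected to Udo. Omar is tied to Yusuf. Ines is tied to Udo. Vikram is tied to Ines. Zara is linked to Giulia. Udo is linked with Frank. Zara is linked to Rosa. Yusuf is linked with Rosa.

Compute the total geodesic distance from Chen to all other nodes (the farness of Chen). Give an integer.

Distances from Chen: Frank:4, Giulia:2, Ines:4, Juno:2, Omar:4, Rhea:5, Rosa:2, Udo:3, Vikram:5, Ximena:2, Yusuf:3, Zara:1.
Sum = 4 + 2 + 4 + 2 + 4 + 5 + 2 + 3 + 5 + 2 + 3 + 1 = 37.

37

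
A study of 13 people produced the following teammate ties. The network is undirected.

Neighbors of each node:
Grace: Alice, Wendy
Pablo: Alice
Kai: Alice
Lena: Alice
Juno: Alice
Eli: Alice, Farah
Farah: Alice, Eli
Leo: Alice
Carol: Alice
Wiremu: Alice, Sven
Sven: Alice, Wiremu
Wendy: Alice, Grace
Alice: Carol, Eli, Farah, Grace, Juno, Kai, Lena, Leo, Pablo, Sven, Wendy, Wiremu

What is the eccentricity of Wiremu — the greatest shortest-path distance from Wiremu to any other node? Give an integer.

2

Distances from Wiremu: Alice:1, Carol:2, Eli:2, Farah:2, Grace:2, Juno:2, Kai:2, Lena:2, Leo:2, Pablo:2, Sven:1, Wendy:2.
The largest is 2 (to Wendy, Carol, Kai, Grace, Lena, Eli, Leo, Juno, Pablo, and Farah), so the eccentricity of Wiremu is 2.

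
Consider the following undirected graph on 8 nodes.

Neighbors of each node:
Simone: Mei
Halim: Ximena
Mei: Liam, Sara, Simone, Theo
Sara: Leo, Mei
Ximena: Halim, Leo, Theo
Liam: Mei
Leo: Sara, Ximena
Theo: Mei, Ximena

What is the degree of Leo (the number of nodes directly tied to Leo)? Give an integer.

2

Leo is directly tied to Sara and Ximena. That is 2 neighbors, so the degree of Leo is 2.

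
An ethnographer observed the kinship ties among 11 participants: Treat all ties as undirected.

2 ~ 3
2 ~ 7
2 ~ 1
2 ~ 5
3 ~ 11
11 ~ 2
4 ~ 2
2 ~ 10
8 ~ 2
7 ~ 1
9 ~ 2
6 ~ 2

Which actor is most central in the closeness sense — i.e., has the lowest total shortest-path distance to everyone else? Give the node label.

2

Farness (sum of distances to all others) for each node — 1:18, 2:10, 3:18, 4:19, 5:19, 6:19, 7:18, 8:19, 9:19, 10:19, 11:18.
The smallest farness is 10, for 2, so 2 has the highest closeness.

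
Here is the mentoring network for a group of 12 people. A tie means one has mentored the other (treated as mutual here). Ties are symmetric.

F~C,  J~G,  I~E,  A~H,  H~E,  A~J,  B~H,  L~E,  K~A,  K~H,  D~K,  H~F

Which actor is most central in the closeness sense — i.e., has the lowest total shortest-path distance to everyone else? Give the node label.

H

Farness (sum of distances to all others) for each node — A:22, B:28, C:36, D:33, E:24, F:26, G:40, H:18, I:34, J:30, K:23, L:34.
The smallest farness is 18, for H, so H has the highest closeness.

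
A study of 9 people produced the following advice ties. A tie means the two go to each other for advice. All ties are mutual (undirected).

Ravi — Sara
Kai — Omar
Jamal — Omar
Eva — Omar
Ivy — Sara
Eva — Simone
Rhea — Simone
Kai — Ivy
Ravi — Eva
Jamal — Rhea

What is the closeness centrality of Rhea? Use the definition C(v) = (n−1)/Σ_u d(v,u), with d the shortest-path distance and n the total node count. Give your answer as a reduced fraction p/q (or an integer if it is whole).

Distances from Rhea: Eva:2, Ivy:4, Jamal:1, Kai:3, Omar:2, Ravi:3, Sara:4, Simone:1. Sum = 20.
n = 9, so closeness = 8/20 = 2/5.

2/5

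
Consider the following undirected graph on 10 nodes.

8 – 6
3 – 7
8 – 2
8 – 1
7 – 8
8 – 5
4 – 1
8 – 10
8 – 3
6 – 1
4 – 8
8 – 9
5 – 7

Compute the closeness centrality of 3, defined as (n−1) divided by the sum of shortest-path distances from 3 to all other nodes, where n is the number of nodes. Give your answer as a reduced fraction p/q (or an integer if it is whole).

9/16

Distances from 3: 1:2, 2:2, 4:2, 5:2, 6:2, 7:1, 8:1, 9:2, 10:2. Sum = 16.
n = 10, so closeness = 9/16.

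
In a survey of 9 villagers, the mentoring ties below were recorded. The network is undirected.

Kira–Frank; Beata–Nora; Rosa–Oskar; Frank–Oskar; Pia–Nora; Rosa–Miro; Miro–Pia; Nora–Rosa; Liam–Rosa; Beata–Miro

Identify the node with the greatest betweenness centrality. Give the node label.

Unnormalized betweenness of each node: Beata:1/3, Frank:7, Kira:0, Liam:0, Miro:11/2, Nora:11/2, Oskar:12, Pia:1/3, Rosa:58/3.
Rosa has the largest value, 58/3, making it the main broker — the node through which the most shortest paths run.

Rosa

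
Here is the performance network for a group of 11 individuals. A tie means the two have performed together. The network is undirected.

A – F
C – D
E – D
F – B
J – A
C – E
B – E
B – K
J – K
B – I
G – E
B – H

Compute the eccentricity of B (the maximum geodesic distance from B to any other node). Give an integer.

Distances from B: A:2, C:2, D:2, E:1, F:1, G:2, H:1, I:1, J:2, K:1.
The largest is 2 (to A, J, C, D, and G), so the eccentricity of B is 2.

2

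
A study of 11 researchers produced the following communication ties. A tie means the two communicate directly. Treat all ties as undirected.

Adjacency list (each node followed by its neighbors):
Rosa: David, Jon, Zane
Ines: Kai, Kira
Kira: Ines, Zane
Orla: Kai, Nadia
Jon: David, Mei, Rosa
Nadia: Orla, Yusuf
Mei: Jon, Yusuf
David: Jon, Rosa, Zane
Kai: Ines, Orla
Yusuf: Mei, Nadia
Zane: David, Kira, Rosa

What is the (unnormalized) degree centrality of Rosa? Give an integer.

3

Rosa is directly tied to David, Jon, and Zane. That is 3 neighbors, so the degree of Rosa is 3.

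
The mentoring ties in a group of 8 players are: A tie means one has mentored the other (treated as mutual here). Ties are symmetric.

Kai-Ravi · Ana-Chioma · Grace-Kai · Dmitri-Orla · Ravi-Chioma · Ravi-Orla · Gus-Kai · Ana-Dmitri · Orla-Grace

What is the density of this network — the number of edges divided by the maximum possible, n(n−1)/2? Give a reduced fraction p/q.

9/28

There are 9 edges and 8 nodes, so the maximum possible is C(8,2) = 28.
Density = 9/28.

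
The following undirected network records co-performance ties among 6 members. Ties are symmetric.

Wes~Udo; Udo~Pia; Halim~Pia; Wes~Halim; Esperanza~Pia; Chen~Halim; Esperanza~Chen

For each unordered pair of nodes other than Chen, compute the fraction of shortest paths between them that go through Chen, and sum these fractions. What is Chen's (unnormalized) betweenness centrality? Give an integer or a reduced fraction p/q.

5/6

Pairs whose geodesics pass through Chen — Esperanza–Wes: 1/3; Esperanza–Halim: 1/2.
All other pairs contribute 0.
Summing the contributions gives betweenness(Chen) = 5/6.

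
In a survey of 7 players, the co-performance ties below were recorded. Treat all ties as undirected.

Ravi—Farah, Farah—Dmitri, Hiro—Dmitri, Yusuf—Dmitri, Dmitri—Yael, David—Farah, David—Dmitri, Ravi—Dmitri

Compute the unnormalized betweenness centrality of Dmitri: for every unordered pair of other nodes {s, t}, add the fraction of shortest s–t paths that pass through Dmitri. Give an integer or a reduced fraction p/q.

25/2

Pairs whose geodesics pass through Dmitri — David–Hiro: 1; David–Ravi: 1/2; David–Yael: 1; David–Yusuf: 1; Hiro–Ravi: 1; Hiro–Yael: 1; Hiro–Farah: 1; Hiro–Yusuf: 1; Ravi–Yael: 1; Ravi–Yusuf: 1; Yael–Farah: 1; Yael–Yusuf: 1; Farah–Yusuf: 1.
All other pairs contribute 0.
Summing the contributions gives betweenness(Dmitri) = 25/2.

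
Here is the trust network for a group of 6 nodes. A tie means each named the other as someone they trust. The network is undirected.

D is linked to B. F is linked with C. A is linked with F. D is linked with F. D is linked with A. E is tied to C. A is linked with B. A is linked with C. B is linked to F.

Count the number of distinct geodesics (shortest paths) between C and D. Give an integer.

The shortest distance is 2. The length-2 paths are: C–F–D; C–A–D.
That gives 2 distinct shortest paths.

2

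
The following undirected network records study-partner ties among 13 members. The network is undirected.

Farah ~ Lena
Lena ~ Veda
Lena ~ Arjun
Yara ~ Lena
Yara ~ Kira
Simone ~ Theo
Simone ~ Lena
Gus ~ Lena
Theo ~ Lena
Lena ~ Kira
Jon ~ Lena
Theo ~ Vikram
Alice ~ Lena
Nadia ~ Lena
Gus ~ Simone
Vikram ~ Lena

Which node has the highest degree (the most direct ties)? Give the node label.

Degrees — Alice:1, Arjun:1, Farah:1, Gus:2, Jon:1, Kira:2, Lena:12, Nadia:1, Simone:3, Theo:3, Veda:1, Vikram:2, Yara:2.
The maximum is 12, attained only by Lena.

Lena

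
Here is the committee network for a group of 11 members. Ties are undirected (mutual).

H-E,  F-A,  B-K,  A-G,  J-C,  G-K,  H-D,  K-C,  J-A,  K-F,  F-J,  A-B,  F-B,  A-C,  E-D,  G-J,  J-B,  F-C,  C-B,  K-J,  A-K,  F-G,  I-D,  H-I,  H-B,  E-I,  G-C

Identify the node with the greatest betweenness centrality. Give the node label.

B

Unnormalized betweenness of each node: A:1, B:24, C:1, D:0, E:0, F:1, G:0, H:21, I:0, J:1, K:1.
B has the largest value, 24, making it the main broker — the node through which the most shortest paths run.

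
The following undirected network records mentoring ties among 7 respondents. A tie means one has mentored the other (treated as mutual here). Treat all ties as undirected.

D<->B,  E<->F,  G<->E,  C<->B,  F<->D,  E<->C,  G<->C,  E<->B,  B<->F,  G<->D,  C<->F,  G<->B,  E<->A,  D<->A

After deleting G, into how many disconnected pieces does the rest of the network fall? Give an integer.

G's neighbors (B, C, D, and E) remain reachable from one another through other ties, so the rest of the network stays in one piece.

1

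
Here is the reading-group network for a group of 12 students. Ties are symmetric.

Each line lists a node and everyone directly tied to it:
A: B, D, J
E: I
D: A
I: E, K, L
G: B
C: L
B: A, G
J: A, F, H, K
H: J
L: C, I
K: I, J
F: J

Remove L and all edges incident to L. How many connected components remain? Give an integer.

Without L, the remaining ties split the others into: {C}; {A, B, D, E, F, G, H, I, J, K}.
That's 2 separate components.

2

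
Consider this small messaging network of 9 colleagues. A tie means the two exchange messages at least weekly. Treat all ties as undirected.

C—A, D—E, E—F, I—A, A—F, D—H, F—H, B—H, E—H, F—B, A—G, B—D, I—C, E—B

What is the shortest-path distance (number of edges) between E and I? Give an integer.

3

One shortest route is E – F – A – I, which uses 3 edges, and at distance 2 from E we only reach {A}, which does not include I. So d(E,I) = 3.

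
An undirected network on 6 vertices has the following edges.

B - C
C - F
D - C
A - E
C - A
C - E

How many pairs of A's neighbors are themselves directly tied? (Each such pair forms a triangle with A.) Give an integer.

1

A's neighbors: C and E.
Neighbor pairs that are themselves tied: A–C–E. Each forms one triangle with A, for 1 in total.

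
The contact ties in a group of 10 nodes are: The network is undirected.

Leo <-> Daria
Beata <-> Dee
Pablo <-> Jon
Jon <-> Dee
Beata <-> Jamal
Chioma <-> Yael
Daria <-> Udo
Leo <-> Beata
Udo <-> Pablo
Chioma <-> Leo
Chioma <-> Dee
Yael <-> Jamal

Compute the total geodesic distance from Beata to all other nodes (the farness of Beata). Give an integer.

17

Distances from Beata: Chioma:2, Daria:2, Dee:1, Jamal:1, Jon:2, Leo:1, Pablo:3, Udo:3, Yael:2.
Sum = 2 + 2 + 1 + 1 + 2 + 1 + 3 + 3 + 2 = 17.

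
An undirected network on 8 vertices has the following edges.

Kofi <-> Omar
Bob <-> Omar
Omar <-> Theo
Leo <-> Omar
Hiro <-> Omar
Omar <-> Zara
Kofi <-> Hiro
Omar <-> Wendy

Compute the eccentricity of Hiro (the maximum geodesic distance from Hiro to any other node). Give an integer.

2

Distances from Hiro: Bob:2, Kofi:1, Leo:2, Omar:1, Theo:2, Wendy:2, Zara:2.
The largest is 2 (to Theo, Leo, Bob, Wendy, and Zara), so the eccentricity of Hiro is 2.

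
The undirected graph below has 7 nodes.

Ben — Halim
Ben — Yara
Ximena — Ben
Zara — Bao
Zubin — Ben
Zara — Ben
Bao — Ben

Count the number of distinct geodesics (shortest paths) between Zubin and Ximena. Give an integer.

The shortest distance is 2, and the only length-2 path is Zubin–Ben–Ximena. So there is exactly 1 shortest path.

1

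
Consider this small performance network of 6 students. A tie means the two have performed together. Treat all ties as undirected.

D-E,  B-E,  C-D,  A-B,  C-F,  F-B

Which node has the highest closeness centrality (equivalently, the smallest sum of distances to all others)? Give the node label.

B

Farness (sum of distances to all others) for each node — A:11, B:7, C:9, D:9, E:8, F:8.
The smallest farness is 7, for B, so B has the highest closeness.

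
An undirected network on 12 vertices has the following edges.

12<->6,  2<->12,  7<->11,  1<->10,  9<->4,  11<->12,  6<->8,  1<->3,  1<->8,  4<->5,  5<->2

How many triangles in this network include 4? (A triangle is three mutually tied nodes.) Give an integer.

0

4's neighbors are 5 and 9, but none of them are tied to each other, so no triangle contains 4.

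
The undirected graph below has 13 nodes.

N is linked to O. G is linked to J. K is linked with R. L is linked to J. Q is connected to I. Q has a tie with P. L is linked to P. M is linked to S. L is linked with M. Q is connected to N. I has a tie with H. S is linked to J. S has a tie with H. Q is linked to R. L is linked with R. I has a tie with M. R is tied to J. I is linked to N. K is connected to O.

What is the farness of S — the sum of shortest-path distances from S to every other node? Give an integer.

27

Distances from S: G:2, H:1, I:2, J:1, K:3, L:2, M:1, N:3, O:4, P:3, Q:3, R:2.
Sum = 2 + 1 + 2 + 1 + 3 + 2 + 1 + 3 + 4 + 3 + 3 + 2 = 27.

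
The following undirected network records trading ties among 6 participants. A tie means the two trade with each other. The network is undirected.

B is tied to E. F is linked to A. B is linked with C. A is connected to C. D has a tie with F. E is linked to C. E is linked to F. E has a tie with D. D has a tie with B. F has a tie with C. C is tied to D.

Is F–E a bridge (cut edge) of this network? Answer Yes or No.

Even without that edge, F still reaches E via F – C – E, so the network stays connected. Not a bridge.

No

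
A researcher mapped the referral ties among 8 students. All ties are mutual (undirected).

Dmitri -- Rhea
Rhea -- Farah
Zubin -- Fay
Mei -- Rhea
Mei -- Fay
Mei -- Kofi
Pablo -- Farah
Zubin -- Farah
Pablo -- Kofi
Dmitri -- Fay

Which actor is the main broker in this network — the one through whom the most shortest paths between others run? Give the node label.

Farah

Unnormalized betweenness of each node: Dmitri:1/2, Farah:5, Fay:7/2, Kofi:3/2, Mei:9/2, Pablo:3/2, Rhea:4, Zubin:3/2.
Farah has the largest value, 5, making it the main broker — the node through which the most shortest paths run.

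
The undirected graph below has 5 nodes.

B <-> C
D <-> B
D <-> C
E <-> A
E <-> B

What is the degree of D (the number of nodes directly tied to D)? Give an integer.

D is directly tied to B and C. That is 2 neighbors, so the degree of D is 2.

2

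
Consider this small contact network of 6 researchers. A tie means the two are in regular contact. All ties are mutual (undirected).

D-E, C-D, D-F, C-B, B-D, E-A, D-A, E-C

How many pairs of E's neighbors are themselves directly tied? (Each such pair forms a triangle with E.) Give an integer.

2

E's neighbors: A, C, and D.
Neighbor pairs that are themselves tied: E–A–D; E–C–D. Each forms one triangle with E, for 2 in total.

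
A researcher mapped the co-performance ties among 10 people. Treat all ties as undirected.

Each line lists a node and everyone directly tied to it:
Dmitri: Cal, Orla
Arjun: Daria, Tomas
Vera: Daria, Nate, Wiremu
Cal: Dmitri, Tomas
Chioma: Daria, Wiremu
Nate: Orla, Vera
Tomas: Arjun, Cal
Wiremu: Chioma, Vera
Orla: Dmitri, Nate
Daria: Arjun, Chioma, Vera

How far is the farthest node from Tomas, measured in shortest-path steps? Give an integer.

Distances from Tomas: Arjun:1, Cal:1, Chioma:3, Daria:2, Dmitri:2, Nate:4, Orla:3, Vera:3, Wiremu:4.
The largest is 4 (to Nate and Wiremu), so the eccentricity of Tomas is 4.

4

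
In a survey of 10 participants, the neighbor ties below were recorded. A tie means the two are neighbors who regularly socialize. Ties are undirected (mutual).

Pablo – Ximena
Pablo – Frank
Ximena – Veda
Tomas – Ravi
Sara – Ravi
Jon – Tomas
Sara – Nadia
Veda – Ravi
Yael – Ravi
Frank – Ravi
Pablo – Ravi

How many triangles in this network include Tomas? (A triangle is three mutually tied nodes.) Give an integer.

0

Tomas's neighbors are Jon and Ravi, but none of them are tied to each other, so no triangle contains Tomas.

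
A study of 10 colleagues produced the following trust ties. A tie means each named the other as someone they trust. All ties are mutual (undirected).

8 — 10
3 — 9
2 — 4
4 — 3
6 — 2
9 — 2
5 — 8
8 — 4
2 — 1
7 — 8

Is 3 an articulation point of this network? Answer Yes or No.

Even without 3, every remaining node can still reach every other (the residual graph is connected), so 3 is not a cut vertex.

No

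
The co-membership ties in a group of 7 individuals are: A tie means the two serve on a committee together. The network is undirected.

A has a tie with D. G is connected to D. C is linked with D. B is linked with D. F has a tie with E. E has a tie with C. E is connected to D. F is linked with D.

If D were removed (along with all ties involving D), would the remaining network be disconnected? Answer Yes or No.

Removing D leaves {C, E, and F} with no path to {G}, so the network splits into 4 components. D is a cut vertex.

Yes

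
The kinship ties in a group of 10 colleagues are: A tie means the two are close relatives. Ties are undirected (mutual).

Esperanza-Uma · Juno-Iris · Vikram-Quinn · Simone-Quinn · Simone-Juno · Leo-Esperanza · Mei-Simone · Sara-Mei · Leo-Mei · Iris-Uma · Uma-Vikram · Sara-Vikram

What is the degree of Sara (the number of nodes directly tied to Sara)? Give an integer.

Sara is directly tied to Mei and Vikram. That is 2 neighbors, so the degree of Sara is 2.

2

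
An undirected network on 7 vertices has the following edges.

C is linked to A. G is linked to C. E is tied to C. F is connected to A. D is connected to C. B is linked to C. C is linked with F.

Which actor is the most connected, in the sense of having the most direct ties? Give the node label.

Degrees — A:2, B:1, C:6, D:1, E:1, F:2, G:1.
The maximum is 6, attained only by C.

C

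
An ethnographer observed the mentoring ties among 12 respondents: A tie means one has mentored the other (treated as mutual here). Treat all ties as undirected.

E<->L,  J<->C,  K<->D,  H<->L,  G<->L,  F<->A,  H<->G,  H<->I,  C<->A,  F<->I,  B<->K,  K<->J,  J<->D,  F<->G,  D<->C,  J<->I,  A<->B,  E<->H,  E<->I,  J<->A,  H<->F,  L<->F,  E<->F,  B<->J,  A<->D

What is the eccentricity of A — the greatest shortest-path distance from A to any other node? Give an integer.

2

Distances from A: B:1, C:1, D:1, E:2, F:1, G:2, H:2, I:2, J:1, K:2, L:2.
The largest is 2 (to K, I, G, H, L, and E), so the eccentricity of A is 2.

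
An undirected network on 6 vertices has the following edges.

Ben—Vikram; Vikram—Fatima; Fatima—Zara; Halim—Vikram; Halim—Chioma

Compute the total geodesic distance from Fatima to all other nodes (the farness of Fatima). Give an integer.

9

Distances from Fatima: Ben:2, Chioma:3, Halim:2, Vikram:1, Zara:1.
Sum = 2 + 3 + 2 + 1 + 1 = 9.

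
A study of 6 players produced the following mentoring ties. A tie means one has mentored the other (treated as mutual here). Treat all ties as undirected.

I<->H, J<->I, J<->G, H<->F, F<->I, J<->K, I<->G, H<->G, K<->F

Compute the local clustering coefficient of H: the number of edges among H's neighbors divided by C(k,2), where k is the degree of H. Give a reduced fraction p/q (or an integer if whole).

H's neighbors: F, G, and I (k = 3).
Possible neighbor pairs: C(3,2) = 3. Edges among them: F–I, G–I → e = 2.
Clustering(H) = 2/3.

2/3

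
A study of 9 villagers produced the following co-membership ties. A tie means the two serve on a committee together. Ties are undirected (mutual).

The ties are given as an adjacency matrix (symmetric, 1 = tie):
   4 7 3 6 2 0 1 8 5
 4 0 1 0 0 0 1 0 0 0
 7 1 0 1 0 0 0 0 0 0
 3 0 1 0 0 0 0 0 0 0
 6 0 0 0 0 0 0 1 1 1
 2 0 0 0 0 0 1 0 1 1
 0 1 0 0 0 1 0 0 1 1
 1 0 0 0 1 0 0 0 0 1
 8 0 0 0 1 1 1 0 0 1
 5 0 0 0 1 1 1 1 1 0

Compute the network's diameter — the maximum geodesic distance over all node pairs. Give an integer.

Eccentricity of each node (its greatest distance to any other): 0:3, 1:5, 2:4, 3:5, 4:3, 5:4, 6:5, 7:4, 8:4.
The maximum eccentricity is 5, realized for instance by the pair 3–6 via 3 – 7 – 4 – 0 – 5 – 6. So the diameter is 5.

5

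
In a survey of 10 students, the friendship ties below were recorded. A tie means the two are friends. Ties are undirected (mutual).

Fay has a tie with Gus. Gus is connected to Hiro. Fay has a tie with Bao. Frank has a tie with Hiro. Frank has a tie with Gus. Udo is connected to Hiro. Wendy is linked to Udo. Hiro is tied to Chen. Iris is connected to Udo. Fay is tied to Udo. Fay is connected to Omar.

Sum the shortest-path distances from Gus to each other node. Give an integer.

17

Distances from Gus: Bao:2, Chen:2, Fay:1, Frank:1, Hiro:1, Iris:3, Omar:2, Udo:2, Wendy:3.
Sum = 2 + 2 + 1 + 1 + 1 + 3 + 2 + 2 + 3 = 17.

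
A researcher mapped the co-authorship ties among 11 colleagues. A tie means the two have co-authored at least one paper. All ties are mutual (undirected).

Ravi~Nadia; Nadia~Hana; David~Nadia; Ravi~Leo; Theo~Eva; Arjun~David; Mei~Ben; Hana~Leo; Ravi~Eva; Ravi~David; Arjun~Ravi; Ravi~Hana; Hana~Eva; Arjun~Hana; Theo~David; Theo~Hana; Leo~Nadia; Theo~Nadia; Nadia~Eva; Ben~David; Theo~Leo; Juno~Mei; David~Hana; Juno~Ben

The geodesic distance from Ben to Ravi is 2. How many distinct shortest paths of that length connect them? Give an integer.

1

The shortest distance is 2, and the only length-2 path is Ben–David–Ravi. So there is exactly 1 shortest path.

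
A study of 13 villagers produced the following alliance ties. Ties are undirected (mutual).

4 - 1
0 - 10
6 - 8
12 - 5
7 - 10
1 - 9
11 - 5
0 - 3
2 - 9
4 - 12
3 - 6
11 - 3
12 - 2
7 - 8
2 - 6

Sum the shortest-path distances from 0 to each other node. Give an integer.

35

Distances from 0: 1:5, 2:3, 3:1, 4:5, 5:3, 6:2, 7:2, 8:3, 9:4, 10:1, 11:2, 12:4.
Sum = 5 + 3 + 1 + 5 + 3 + 2 + 2 + 3 + 4 + 1 + 2 + 4 = 35.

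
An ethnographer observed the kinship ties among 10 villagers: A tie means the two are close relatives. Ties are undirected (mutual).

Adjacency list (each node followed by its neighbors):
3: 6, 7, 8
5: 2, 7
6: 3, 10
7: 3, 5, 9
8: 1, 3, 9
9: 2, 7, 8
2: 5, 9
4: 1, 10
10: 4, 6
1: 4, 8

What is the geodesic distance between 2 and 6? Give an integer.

4

One shortest route is 2 – 5 – 7 – 3 – 6, which uses 4 edges, and at distance 3 from 2 we only reach {1, 3}, which does not include 6. So d(2,6) = 4.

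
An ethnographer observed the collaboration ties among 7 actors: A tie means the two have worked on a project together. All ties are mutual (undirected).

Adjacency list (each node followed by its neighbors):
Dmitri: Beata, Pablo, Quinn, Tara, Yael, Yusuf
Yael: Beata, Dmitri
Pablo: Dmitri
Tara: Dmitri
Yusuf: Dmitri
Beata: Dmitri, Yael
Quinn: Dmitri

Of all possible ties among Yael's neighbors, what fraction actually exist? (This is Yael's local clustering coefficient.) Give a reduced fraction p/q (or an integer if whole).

1

Yael's neighbors: Beata and Dmitri (k = 2).
Possible neighbor pairs: C(2,2) = 1. Edges among them: Beata–Dmitri → e = 1.
Clustering(Yael) = 1/1.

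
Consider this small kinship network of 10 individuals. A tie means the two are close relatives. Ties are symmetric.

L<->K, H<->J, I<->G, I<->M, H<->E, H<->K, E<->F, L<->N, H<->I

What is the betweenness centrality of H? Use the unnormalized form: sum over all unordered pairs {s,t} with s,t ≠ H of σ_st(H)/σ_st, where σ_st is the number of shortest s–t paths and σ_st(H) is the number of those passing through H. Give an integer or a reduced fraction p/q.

29

Pairs whose geodesics pass through H — M–J: 1; M–F: 1; M–K: 1; M–N: 1; M–L: 1; M–E: 1; J–G: 1; J–I: 1; J–F: 1; J–K: 1; J–N: 1; J–L: 1; J–E: 1; G–F: 1 … (+15 more pairs).
All other pairs contribute 0.
Summing the contributions gives betweenness(H) = 29.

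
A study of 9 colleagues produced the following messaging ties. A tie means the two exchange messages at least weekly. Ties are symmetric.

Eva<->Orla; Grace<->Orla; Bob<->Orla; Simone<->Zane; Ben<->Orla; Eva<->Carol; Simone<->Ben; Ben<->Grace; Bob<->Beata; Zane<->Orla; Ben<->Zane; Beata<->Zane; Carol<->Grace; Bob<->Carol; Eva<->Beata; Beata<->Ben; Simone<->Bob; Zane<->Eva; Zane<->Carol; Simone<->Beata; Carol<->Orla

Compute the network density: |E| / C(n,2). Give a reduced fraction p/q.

7/12

There are 21 edges and 9 nodes, so the maximum possible is C(9,2) = 36.
Density = 21/36 = 7/12.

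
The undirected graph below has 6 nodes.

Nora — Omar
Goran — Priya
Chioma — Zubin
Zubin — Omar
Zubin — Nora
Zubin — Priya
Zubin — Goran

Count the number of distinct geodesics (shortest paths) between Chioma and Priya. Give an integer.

The shortest distance is 2, and the only length-2 path is Chioma–Zubin–Priya. So there is exactly 1 shortest path.

1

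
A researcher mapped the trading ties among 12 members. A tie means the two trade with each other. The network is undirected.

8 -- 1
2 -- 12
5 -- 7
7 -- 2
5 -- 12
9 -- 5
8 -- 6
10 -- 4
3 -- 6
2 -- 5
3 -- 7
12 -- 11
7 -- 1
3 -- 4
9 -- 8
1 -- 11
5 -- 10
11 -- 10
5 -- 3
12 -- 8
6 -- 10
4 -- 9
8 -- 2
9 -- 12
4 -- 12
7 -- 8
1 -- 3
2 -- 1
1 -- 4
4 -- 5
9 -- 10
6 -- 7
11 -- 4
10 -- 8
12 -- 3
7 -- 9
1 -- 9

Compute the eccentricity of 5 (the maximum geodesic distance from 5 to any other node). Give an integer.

Distances from 5: 1:2, 2:1, 3:1, 4:1, 6:2, 7:1, 8:2, 9:1, 10:1, 11:2, 12:1.
The largest is 2 (to 1, 6, 8, and 11), so the eccentricity of 5 is 2.

2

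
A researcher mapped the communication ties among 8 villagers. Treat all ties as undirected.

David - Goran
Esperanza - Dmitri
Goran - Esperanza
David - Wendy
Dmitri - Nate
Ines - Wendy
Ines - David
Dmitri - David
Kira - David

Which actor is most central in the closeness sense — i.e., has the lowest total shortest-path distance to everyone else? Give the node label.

David

Farness (sum of distances to all others) for each node — David:9, Dmitri:11, Esperanza:15, Goran:13, Ines:14, Kira:15, Nate:17, Wendy:14.
The smallest farness is 9, for David, so David has the highest closeness.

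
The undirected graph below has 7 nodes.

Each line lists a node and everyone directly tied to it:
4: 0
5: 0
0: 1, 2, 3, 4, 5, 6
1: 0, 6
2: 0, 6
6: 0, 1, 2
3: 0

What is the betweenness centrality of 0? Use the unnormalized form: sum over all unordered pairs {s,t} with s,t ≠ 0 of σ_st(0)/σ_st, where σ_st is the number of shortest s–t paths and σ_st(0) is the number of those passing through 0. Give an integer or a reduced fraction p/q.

Pairs whose geodesics pass through 0 — 2–5: 1; 2–3: 1; 2–1: 1/2; 2–4: 1; 5–3: 1; 5–1: 1; 5–6: 1; 5–4: 1; 3–1: 1; 3–6: 1; 3–4: 1; 1–4: 1; 6–4: 1.
All other pairs contribute 0.
Summing the contributions gives betweenness(0) = 25/2.

25/2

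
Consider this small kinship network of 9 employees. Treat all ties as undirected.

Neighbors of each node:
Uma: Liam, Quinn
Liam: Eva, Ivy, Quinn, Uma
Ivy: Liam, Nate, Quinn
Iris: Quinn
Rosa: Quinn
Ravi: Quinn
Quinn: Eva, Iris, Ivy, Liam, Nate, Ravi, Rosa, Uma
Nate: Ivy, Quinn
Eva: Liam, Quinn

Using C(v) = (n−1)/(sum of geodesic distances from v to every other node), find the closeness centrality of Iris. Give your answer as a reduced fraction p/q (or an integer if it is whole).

8/15

Distances from Iris: Eva:2, Ivy:2, Liam:2, Nate:2, Quinn:1, Ravi:2, Rosa:2, Uma:2. Sum = 15.
n = 9, so closeness = 8/15.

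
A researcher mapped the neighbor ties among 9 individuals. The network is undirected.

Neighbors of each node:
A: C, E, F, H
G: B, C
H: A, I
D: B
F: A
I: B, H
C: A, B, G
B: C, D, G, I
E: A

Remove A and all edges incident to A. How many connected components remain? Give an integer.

3

Without A, the remaining ties split the others into: {B, C, D, G, H, I}; {F}; {E}.
That's 3 separate components.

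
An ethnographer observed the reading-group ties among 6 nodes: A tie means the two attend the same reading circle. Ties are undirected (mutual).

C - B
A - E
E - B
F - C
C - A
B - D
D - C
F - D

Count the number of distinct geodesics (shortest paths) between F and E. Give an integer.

3

The shortest distance is 3. The length-3 paths are: F–D–B–E; F–C–B–E; F–C–A–E.
That gives 3 distinct shortest paths.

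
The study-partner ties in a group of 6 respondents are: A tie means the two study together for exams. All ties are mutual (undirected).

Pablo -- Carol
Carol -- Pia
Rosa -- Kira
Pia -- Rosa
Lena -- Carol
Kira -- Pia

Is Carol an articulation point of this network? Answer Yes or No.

Yes

Removing Carol leaves {Kira, Pia, and Rosa} with no path to {Lena}, so the network splits into 3 components. Carol is a cut vertex.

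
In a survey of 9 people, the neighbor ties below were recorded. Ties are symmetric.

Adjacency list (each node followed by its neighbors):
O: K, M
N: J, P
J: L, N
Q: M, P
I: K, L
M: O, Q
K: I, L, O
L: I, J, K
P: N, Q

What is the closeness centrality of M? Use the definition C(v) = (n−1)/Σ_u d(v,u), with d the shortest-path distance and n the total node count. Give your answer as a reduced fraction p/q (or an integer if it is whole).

Distances from M: I:3, J:4, K:2, L:3, N:3, O:1, P:2, Q:1. Sum = 19.
n = 9, so closeness = 8/19.

8/19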